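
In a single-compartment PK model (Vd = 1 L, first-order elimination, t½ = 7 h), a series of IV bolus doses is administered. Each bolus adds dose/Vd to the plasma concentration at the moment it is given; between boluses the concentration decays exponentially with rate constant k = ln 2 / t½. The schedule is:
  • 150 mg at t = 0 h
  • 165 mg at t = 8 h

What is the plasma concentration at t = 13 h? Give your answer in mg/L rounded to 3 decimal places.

k = ln 2 / 7 = 0.09902 per h
Dose 1 (150 mg at t=0 h): 150·exp(−0.09902·13) = 41.403 mg/L
Dose 2 (165 mg at t=8 h): 165·exp(−0.09902·5) = 100.569 mg/L
C(13) = 41.403 + 100.569 = 141.972 mg/L

141.972 mg/L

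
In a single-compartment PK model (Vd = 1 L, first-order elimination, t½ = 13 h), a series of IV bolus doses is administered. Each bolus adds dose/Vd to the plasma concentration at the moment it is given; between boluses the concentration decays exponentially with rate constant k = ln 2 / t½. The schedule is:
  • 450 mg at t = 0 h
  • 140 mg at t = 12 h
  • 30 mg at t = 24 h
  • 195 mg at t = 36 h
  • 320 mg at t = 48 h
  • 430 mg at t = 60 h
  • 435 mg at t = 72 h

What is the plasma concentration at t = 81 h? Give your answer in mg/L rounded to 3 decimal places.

k = ln 2 / 13 = 0.05332 per h
Dose 1 (450 mg at t=0 h): 450·exp(−0.05332·81) = 5.992 mg/L
Dose 2 (140 mg at t=12 h): 140·exp(−0.05332·69) = 3.535 mg/L
Dose 3 (30 mg at t=24 h): 30·exp(−0.05332·57) = 1.436 mg/L
Dose 4 (195 mg at t=36 h): 195·exp(−0.05332·45) = 17.701 mg/L
Dose 5 (320 mg at t=48 h): 320·exp(−0.05332·33) = 55.080 mg/L
Dose 6 (430 mg at t=60 h): 430·exp(−0.05332·21) = 140.343 mg/L
Dose 7 (435 mg at t=72 h): 435·exp(−0.05332·9) = 269.205 mg/L
C(81) = 5.992 + 3.535 + 1.436 + 17.701 + 55.080 + 140.343 + 269.205 = 493.293 mg/L

493.293 mg/L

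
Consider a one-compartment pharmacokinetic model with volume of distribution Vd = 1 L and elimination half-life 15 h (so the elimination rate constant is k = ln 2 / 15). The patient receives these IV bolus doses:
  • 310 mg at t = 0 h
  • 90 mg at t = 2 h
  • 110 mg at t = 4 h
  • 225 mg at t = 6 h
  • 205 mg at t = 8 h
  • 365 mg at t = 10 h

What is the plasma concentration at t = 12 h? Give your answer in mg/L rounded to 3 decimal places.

984.450 mg/L

k = ln 2 / 15 = 0.04621 per h
Dose 1 (310 mg at t=0 h): 310·exp(−0.04621·12) = 178.048 mg/L
Dose 2 (90 mg at t=2 h): 90·exp(−0.04621·10) = 56.696 mg/L
Dose 3 (110 mg at t=4 h): 110·exp(−0.04621·8) = 76.005 mg/L
Dose 4 (225 mg at t=6 h): 225·exp(−0.04621·6) = 170.518 mg/L
Dose 5 (205 mg at t=8 h): 205·exp(−0.04621·4) = 170.404 mg/L
Dose 6 (365 mg at t=10 h): 365·exp(−0.04621·2) = 332.779 mg/L
C(12) = 178.048 + 56.696 + 76.005 + 170.518 + 170.404 + 332.779 = 984.450 mg/L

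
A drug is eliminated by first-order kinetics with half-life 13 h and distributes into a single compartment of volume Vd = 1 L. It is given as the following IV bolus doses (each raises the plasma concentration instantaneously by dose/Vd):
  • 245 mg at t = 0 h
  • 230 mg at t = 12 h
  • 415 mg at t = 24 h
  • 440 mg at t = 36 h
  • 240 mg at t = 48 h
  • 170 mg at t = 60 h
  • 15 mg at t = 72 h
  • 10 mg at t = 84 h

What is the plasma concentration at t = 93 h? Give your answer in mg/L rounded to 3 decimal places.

k = ln 2 / 13 = 0.05332 per h
Dose 1 (245 mg at t=0 h): 245·exp(−0.05332·93) = 1.720 mg/L
Dose 2 (230 mg at t=12 h): 230·exp(−0.05332·81) = 3.063 mg/L
Dose 3 (415 mg at t=24 h): 415·exp(−0.05332·69) = 10.478 mg/L
Dose 4 (440 mg at t=36 h): 440·exp(−0.05332·57) = 21.065 mg/L
Dose 5 (240 mg at t=48 h): 240·exp(−0.05332·45) = 21.786 mg/L
Dose 6 (170 mg at t=60 h): 170·exp(−0.05332·33) = 29.261 mg/L
Dose 7 (15 mg at t=72 h): 15·exp(−0.05332·21) = 4.896 mg/L
Dose 8 (10 mg at t=84 h): 10·exp(−0.05332·9) = 6.189 mg/L
C(93) = 1.720 + 3.063 + 10.478 + 21.065 + 21.786 + 29.261 + 4.896 + 6.189 = 98.457 mg/L

98.457 mg/L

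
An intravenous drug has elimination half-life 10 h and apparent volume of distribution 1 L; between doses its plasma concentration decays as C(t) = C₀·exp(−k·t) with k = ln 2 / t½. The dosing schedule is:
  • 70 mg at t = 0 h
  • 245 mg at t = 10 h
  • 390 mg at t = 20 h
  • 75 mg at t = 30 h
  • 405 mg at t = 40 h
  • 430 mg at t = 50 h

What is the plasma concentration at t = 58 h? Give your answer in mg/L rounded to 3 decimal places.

412.096 mg/L

k = ln 2 / 10 = 0.06931 per h
Dose 1 (70 mg at t=0 h): 70·exp(−0.06931·58) = 1.256 mg/L
Dose 2 (245 mg at t=10 h): 245·exp(−0.06931·48) = 8.795 mg/L
Dose 3 (390 mg at t=20 h): 390·exp(−0.06931·38) = 28.000 mg/L
Dose 4 (75 mg at t=30 h): 75·exp(−0.06931·28) = 10.769 mg/L
Dose 5 (405 mg at t=40 h): 405·exp(−0.06931·18) = 116.306 mg/L
Dose 6 (430 mg at t=50 h): 430·exp(−0.06931·8) = 246.970 mg/L
C(58) = 1.256 + 8.795 + 28.000 + 10.769 + 116.306 + 246.970 = 412.096 mg/L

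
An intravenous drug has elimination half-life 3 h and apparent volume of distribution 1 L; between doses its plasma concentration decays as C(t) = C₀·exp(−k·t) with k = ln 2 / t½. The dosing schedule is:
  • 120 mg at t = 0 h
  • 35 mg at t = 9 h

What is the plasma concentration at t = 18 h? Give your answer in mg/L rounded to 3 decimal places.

k = ln 2 / 3 = 0.23105 per h
Dose 1 (120 mg at t=0 h): 120·exp(−0.23105·18) = 1.875 mg/L
Dose 2 (35 mg at t=9 h): 35·exp(−0.23105·9) = 4.375 mg/L
C(18) = 1.875 + 4.375 = 6.250 mg/L

6.250 mg/L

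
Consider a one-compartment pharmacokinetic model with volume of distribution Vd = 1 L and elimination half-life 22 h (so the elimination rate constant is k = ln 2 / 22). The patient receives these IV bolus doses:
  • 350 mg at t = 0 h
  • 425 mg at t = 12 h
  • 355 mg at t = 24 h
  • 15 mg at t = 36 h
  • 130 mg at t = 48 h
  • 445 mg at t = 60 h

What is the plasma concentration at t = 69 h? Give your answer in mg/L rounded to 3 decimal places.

k = ln 2 / 22 = 0.03151 per h
Dose 1 (350 mg at t=0 h): 350·exp(−0.03151·69) = 39.804 mg/L
Dose 2 (425 mg at t=12 h): 425·exp(−0.03151·57) = 70.542 mg/L
Dose 3 (355 mg at t=24 h): 355·exp(−0.03151·45) = 85.997 mg/L
Dose 4 (15 mg at t=36 h): 15·exp(−0.03151·33) = 5.303 mg/L
Dose 5 (130 mg at t=48 h): 130·exp(−0.03151·21) = 67.081 mg/L
Dose 6 (445 mg at t=60 h): 445·exp(−0.03151·9) = 335.129 mg/L
C(69) = 39.804 + 70.542 + 85.997 + 5.303 + 67.081 + 335.129 = 603.856 mg/L

603.856 mg/L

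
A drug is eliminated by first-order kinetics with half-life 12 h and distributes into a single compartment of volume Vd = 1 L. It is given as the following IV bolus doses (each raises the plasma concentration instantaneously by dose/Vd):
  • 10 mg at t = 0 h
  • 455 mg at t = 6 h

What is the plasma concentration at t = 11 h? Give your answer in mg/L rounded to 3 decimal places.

346.162 mg/L

k = ln 2 / 12 = 0.05776 per h
Dose 1 (10 mg at t=0 h): 10·exp(−0.05776·11) = 5.297 mg/L
Dose 2 (455 mg at t=6 h): 455·exp(−0.05776·5) = 340.865 mg/L
C(11) = 5.297 + 340.865 = 346.162 mg/L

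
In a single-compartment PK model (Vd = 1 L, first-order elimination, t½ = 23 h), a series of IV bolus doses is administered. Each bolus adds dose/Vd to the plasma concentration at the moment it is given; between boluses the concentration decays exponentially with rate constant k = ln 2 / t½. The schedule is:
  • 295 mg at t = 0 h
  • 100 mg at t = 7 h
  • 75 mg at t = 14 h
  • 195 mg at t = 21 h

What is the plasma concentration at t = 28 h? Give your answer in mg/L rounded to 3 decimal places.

k = ln 2 / 23 = 0.03014 per h
Dose 1 (295 mg at t=0 h): 295·exp(−0.03014·28) = 126.868 mg/L
Dose 2 (100 mg at t=7 h): 100·exp(−0.03014·21) = 53.106 mg/L
Dose 3 (75 mg at t=14 h): 75·exp(−0.03014·14) = 49.184 mg/L
Dose 4 (195 mg at t=21 h): 195·exp(−0.03014·7) = 157.913 mg/L
C(28) = 126.868 + 53.106 + 49.184 + 157.913 = 387.071 mg/L

387.071 mg/L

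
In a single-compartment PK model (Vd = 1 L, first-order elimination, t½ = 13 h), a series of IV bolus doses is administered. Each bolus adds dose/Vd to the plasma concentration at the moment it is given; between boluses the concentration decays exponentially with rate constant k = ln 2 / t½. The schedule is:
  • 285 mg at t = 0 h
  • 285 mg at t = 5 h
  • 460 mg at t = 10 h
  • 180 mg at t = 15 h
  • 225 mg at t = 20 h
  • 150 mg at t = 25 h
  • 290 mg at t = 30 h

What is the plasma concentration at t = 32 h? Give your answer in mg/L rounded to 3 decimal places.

k = ln 2 / 13 = 0.05332 per h
Dose 1 (285 mg at t=0 h): 285·exp(−0.05332·32) = 51.743 mg/L
Dose 2 (285 mg at t=5 h): 285·exp(−0.05332·27) = 67.551 mg/L
Dose 3 (460 mg at t=10 h): 460·exp(−0.05332·22) = 142.339 mg/L
Dose 4 (180 mg at t=15 h): 180·exp(−0.05332·17) = 72.714 mg/L
Dose 5 (225 mg at t=20 h): 225·exp(−0.05332·12) = 118.661 mg/L
Dose 6 (150 mg at t=25 h): 150·exp(−0.05332·7) = 103.276 mg/L
Dose 7 (290 mg at t=30 h): 290·exp(−0.05332·2) = 260.667 mg/L
C(32) = 51.743 + 67.551 + 142.339 + 72.714 + 118.661 + 103.276 + 260.667 = 816.949 mg/L

816.949 mg/L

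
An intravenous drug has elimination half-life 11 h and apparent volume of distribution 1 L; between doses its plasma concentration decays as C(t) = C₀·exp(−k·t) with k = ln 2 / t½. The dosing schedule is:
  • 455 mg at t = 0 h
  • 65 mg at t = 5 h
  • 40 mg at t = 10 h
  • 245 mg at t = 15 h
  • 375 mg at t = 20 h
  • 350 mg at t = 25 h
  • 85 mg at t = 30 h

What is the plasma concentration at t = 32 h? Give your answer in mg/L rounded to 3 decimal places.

642.518 mg/L

k = ln 2 / 11 = 0.06301 per h
Dose 1 (455 mg at t=0 h): 455·exp(−0.06301·32) = 60.574 mg/L
Dose 2 (65 mg at t=5 h): 65·exp(−0.06301·27) = 11.858 mg/L
Dose 3 (40 mg at t=10 h): 40·exp(−0.06301·22) = 10.000 mg/L
Dose 4 (245 mg at t=15 h): 245·exp(−0.06301·17) = 83.934 mg/L
Dose 5 (375 mg at t=20 h): 375·exp(−0.06301·12) = 176.050 mg/L
Dose 6 (350 mg at t=25 h): 350·exp(−0.06301·7) = 225.166 mg/L
Dose 7 (85 mg at t=30 h): 85·exp(−0.06301·2) = 74.935 mg/L
C(32) = 60.574 + 11.858 + 10.000 + 83.934 + 176.050 + 225.166 + 74.935 = 642.518 mg/L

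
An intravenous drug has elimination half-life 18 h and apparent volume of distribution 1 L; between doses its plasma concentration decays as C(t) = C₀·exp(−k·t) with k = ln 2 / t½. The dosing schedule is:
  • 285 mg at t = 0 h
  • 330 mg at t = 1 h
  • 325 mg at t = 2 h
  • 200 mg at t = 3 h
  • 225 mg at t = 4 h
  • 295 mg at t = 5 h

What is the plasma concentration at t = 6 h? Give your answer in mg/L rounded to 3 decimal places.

k = ln 2 / 18 = 0.03851 per h
Dose 1 (285 mg at t=0 h): 285·exp(−0.03851·6) = 226.205 mg/L
Dose 2 (330 mg at t=1 h): 330·exp(−0.03851·5) = 272.204 mg/L
Dose 3 (325 mg at t=2 h): 325·exp(−0.03851·4) = 278.604 mg/L
Dose 4 (200 mg at t=3 h): 200·exp(−0.03851·3) = 178.180 mg/L
Dose 5 (225 mg at t=4 h): 225·exp(−0.03851·2) = 208.322 mg/L
Dose 6 (295 mg at t=5 h): 295·exp(−0.03851·1) = 283.856 mg/L
C(6) = 226.205 + 272.204 + 278.604 + 178.180 + 208.322 + 283.856 = 1447.371 mg/L

1447.371 mg/L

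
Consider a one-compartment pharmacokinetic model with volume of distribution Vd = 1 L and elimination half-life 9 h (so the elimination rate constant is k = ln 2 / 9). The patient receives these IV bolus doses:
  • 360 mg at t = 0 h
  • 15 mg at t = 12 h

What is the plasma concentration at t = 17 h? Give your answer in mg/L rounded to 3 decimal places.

107.411 mg/L

k = ln 2 / 9 = 0.07702 per h
Dose 1 (360 mg at t=0 h): 360·exp(−0.07702·17) = 97.205 mg/L
Dose 2 (15 mg at t=12 h): 15·exp(−0.07702·5) = 10.206 mg/L
C(17) = 97.205 + 10.206 = 107.411 mg/L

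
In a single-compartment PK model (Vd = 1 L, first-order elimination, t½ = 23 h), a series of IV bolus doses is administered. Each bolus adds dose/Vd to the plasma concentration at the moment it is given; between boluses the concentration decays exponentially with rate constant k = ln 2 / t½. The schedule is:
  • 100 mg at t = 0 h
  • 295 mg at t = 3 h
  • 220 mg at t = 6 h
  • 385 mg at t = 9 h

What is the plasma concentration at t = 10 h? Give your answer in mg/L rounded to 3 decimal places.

881.460 mg/L

k = ln 2 / 23 = 0.03014 per h
Dose 1 (100 mg at t=0 h): 100·exp(−0.03014·10) = 73.981 mg/L
Dose 2 (295 mg at t=3 h): 295·exp(−0.03014·7) = 238.893 mg/L
Dose 3 (220 mg at t=6 h): 220·exp(−0.03014·4) = 195.016 mg/L
Dose 4 (385 mg at t=9 h): 385·exp(−0.03014·1) = 373.570 mg/L
C(10) = 73.981 + 238.893 + 195.016 + 373.570 = 881.460 mg/L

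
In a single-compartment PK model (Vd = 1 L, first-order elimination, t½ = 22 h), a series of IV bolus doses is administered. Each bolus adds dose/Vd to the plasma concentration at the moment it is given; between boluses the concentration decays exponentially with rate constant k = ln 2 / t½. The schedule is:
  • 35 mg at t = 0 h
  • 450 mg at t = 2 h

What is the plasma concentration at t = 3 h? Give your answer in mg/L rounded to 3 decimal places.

k = ln 2 / 22 = 0.03151 per h
Dose 1 (35 mg at t=0 h): 35·exp(−0.03151·3) = 31.843 mg/L
Dose 2 (450 mg at t=2 h): 450·exp(−0.03151·1) = 436.043 mg/L
C(3) = 31.843 + 436.043 = 467.886 mg/L

467.886 mg/L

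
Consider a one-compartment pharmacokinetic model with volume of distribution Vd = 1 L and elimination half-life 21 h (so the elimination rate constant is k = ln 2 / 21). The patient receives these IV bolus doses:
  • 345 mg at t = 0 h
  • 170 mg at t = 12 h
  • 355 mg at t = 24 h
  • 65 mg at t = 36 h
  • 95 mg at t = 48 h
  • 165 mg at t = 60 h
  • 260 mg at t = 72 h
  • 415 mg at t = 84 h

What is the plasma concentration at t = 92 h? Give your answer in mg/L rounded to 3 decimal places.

k = ln 2 / 21 = 0.03301 per h
Dose 1 (345 mg at t=0 h): 345·exp(−0.03301·92) = 16.559 mg/L
Dose 2 (170 mg at t=12 h): 170·exp(−0.03301·80) = 12.125 mg/L
Dose 3 (355 mg at t=24 h): 355·exp(−0.03301·68) = 37.624 mg/L
Dose 4 (65 mg at t=36 h): 65·exp(−0.03301·56) = 10.237 mg/L
Dose 5 (95 mg at t=48 h): 95·exp(−0.03301·44) = 22.233 mg/L
Dose 6 (165 mg at t=60 h): 165·exp(−0.03301·32) = 57.381 mg/L
Dose 7 (260 mg at t=72 h): 260·exp(−0.03301·20) = 134.363 mg/L
Dose 8 (415 mg at t=84 h): 415·exp(−0.03301·8) = 318.691 mg/L
C(92) = 16.559 + 12.125 + 37.624 + 10.237 + 22.233 + 57.381 + 134.363 + 318.691 = 609.212 mg/L

609.212 mg/L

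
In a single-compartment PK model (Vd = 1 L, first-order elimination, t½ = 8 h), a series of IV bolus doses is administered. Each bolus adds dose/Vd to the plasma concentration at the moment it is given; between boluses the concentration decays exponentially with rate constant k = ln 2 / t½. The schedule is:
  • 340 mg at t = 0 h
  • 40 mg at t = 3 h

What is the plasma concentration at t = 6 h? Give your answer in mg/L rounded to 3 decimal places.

233.009 mg/L

k = ln 2 / 8 = 0.08664 per h
Dose 1 (340 mg at t=0 h): 340·exp(−0.08664·6) = 202.165 mg/L
Dose 2 (40 mg at t=3 h): 40·exp(−0.08664·3) = 30.844 mg/L
C(6) = 202.165 + 30.844 = 233.009 mg/L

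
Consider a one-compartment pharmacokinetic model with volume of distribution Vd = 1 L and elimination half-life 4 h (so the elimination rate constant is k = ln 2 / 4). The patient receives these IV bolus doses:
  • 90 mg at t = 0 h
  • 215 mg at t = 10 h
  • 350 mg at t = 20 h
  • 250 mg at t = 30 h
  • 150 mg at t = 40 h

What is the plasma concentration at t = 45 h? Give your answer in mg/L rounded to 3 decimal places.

k = ln 2 / 4 = 0.17329 per h
Dose 1 (90 mg at t=0 h): 90·exp(−0.17329·45) = 0.037 mg/L
Dose 2 (215 mg at t=10 h): 215·exp(−0.17329·35) = 0.499 mg/L
Dose 3 (350 mg at t=20 h): 350·exp(−0.17329·25) = 4.599 mg/L
Dose 4 (250 mg at t=30 h): 250·exp(−0.17329·15) = 18.581 mg/L
Dose 5 (150 mg at t=40 h): 150·exp(−0.17329·5) = 63.067 mg/L
C(45) = 0.037 + 0.499 + 4.599 + 18.581 + 63.067 = 86.784 mg/L

86.784 mg/L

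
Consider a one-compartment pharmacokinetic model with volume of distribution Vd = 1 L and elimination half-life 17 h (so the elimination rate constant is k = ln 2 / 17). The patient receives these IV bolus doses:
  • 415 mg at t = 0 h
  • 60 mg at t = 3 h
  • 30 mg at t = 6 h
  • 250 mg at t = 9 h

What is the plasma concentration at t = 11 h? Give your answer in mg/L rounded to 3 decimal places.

563.201 mg/L

k = ln 2 / 17 = 0.04077 per h
Dose 1 (415 mg at t=0 h): 415·exp(−0.04077·11) = 265.011 mg/L
Dose 2 (60 mg at t=3 h): 60·exp(−0.04077·8) = 43.300 mg/L
Dose 3 (30 mg at t=6 h): 30·exp(−0.04077·5) = 24.467 mg/L
Dose 4 (250 mg at t=9 h): 250·exp(−0.04077·2) = 230.422 mg/L
C(11) = 265.011 + 43.300 + 24.467 + 230.422 = 563.201 mg/L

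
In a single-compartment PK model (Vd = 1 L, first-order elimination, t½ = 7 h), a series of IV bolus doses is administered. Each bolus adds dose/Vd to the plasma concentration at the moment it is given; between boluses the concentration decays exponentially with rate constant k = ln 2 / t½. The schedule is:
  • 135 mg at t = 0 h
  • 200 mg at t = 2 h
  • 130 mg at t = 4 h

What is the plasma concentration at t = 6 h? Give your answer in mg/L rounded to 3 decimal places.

315.760 mg/L

k = ln 2 / 7 = 0.09902 per h
Dose 1 (135 mg at t=0 h): 135·exp(−0.09902·6) = 74.526 mg/L
Dose 2 (200 mg at t=2 h): 200·exp(−0.09902·4) = 134.590 mg/L
Dose 3 (130 mg at t=4 h): 130·exp(−0.09902·2) = 106.644 mg/L
C(6) = 74.526 + 134.590 + 106.644 = 315.760 mg/L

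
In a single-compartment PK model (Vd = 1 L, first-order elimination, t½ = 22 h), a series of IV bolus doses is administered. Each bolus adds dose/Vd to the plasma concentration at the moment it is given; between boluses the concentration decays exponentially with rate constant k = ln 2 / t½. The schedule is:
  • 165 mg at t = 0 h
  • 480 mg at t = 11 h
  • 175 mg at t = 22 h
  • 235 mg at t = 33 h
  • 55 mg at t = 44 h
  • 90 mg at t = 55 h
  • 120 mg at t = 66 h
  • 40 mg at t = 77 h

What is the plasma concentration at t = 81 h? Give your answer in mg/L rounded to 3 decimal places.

311.703 mg/L

k = ln 2 / 22 = 0.03151 per h
Dose 1 (165 mg at t=0 h): 165·exp(−0.03151·81) = 12.857 mg/L
Dose 2 (480 mg at t=11 h): 480·exp(−0.03151·70) = 52.895 mg/L
Dose 3 (175 mg at t=22 h): 175·exp(−0.03151·59) = 27.273 mg/L
Dose 4 (235 mg at t=33 h): 235·exp(−0.03151·48) = 51.793 mg/L
Dose 5 (55 mg at t=44 h): 55·exp(−0.03151·37) = 17.143 mg/L
Dose 6 (90 mg at t=55 h): 90·exp(−0.03151·26) = 39.672 mg/L
Dose 7 (120 mg at t=66 h): 120·exp(−0.03151·15) = 74.805 mg/L
Dose 8 (40 mg at t=77 h): 40·exp(−0.03151·4) = 35.264 mg/L
C(81) = 12.857 + 52.895 + 27.273 + 51.793 + 17.143 + 39.672 + 74.805 + 35.264 = 311.703 mg/L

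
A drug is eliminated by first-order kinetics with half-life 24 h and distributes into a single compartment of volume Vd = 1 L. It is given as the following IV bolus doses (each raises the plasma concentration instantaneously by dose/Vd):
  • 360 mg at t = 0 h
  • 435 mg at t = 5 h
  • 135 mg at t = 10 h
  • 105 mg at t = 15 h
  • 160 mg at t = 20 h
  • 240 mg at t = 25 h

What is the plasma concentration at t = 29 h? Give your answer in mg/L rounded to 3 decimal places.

k = ln 2 / 24 = 0.02888 per h
Dose 1 (360 mg at t=0 h): 360·exp(−0.02888·29) = 155.797 mg/L
Dose 2 (435 mg at t=5 h): 435·exp(−0.02888·24) = 217.500 mg/L
Dose 3 (135 mg at t=10 h): 135·exp(−0.02888·19) = 77.986 mg/L
Dose 4 (105 mg at t=15 h): 105·exp(−0.02888·14) = 70.079 mg/L
Dose 5 (160 mg at t=20 h): 160·exp(−0.02888·9) = 123.377 mg/L
Dose 6 (240 mg at t=25 h): 240·exp(−0.02888·4) = 213.816 mg/L
C(29) = 155.797 + 217.500 + 77.986 + 70.079 + 123.377 + 213.816 = 858.555 mg/L

858.555 mg/L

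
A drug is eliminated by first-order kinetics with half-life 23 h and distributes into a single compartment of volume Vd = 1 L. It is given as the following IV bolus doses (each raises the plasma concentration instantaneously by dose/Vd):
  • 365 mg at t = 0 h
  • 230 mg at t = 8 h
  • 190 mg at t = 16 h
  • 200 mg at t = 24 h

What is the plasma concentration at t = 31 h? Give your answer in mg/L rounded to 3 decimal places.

541.265 mg/L

k = ln 2 / 23 = 0.03014 per h
Dose 1 (365 mg at t=0 h): 365·exp(−0.03014·31) = 143.403 mg/L
Dose 2 (230 mg at t=8 h): 230·exp(−0.03014·23) = 115.000 mg/L
Dose 3 (190 mg at t=16 h): 190·exp(−0.03014·15) = 120.901 mg/L
Dose 4 (200 mg at t=24 h): 200·exp(−0.03014·7) = 161.962 mg/L
C(31) = 143.403 + 115.000 + 120.901 + 161.962 = 541.265 mg/L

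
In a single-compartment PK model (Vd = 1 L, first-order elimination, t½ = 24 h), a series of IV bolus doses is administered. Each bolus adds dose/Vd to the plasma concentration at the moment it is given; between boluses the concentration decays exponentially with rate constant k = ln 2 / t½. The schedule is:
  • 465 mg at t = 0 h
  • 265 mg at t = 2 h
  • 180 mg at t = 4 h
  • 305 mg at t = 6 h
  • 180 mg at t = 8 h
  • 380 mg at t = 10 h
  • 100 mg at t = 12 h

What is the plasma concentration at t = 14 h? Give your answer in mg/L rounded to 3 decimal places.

k = ln 2 / 24 = 0.02888 per h
Dose 1 (465 mg at t=0 h): 465·exp(−0.02888·14) = 310.350 mg/L
Dose 2 (265 mg at t=2 h): 265·exp(−0.02888·12) = 187.383 mg/L
Dose 3 (180 mg at t=4 h): 180·exp(−0.02888·10) = 134.848 mg/L
Dose 4 (305 mg at t=6 h): 305·exp(−0.02888·8) = 242.079 mg/L
Dose 5 (180 mg at t=8 h): 180·exp(−0.02888·6) = 151.361 mg/L
Dose 6 (380 mg at t=10 h): 380·exp(−0.02888·4) = 338.542 mg/L
Dose 7 (100 mg at t=12 h): 100·exp(−0.02888·2) = 94.387 mg/L
C(14) = 310.350 + 187.383 + 134.848 + 242.079 + 151.361 + 338.542 + 94.387 = 1458.950 mg/L

1458.950 mg/L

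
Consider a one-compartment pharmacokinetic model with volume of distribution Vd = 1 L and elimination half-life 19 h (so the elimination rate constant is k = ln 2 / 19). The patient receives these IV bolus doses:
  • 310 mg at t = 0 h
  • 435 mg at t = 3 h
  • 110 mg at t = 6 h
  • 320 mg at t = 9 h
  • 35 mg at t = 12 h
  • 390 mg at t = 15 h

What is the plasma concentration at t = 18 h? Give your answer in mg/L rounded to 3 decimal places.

1091.561 mg/L

k = ln 2 / 19 = 0.03648 per h
Dose 1 (310 mg at t=0 h): 310·exp(−0.03648·18) = 160.759 mg/L
Dose 2 (435 mg at t=3 h): 435·exp(−0.03648·15) = 251.671 mg/L
Dose 3 (110 mg at t=6 h): 110·exp(−0.03648·12) = 71.002 mg/L
Dose 4 (320 mg at t=9 h): 320·exp(−0.03648·9) = 230.439 mg/L
Dose 5 (35 mg at t=12 h): 35·exp(−0.03648·6) = 28.119 mg/L
Dose 6 (390 mg at t=15 h): 390·exp(−0.03648·3) = 349.570 mg/L
C(18) = 160.759 + 251.671 + 71.002 + 230.439 + 28.119 + 349.570 = 1091.561 mg/L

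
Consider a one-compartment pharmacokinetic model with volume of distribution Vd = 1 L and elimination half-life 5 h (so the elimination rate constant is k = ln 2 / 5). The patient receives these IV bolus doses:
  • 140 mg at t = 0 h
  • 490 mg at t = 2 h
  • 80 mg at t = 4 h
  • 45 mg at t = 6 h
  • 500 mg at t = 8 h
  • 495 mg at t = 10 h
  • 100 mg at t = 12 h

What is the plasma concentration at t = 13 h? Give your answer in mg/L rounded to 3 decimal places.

833.393 mg/L

k = ln 2 / 5 = 0.13863 per h
Dose 1 (140 mg at t=0 h): 140·exp(−0.13863·13) = 23.091 mg/L
Dose 2 (490 mg at t=2 h): 490·exp(−0.13863·11) = 106.642 mg/L
Dose 3 (80 mg at t=4 h): 80·exp(−0.13863·9) = 22.974 mg/L
Dose 4 (45 mg at t=6 h): 45·exp(−0.13863·7) = 17.052 mg/L
Dose 5 (500 mg at t=8 h): 500·exp(−0.13863·5) = 250.000 mg/L
Dose 6 (495 mg at t=10 h): 495·exp(−0.13863·3) = 326.578 mg/L
Dose 7 (100 mg at t=12 h): 100·exp(−0.13863·1) = 87.055 mg/L
C(13) = 23.091 + 106.642 + 22.974 + 17.052 + 250.000 + 326.578 + 87.055 = 833.393 mg/L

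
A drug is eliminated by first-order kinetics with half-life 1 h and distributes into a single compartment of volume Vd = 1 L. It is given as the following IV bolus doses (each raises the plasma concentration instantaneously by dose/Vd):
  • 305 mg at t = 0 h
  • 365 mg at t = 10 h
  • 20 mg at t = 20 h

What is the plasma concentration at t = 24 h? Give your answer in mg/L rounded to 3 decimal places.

k = ln 2 / 1 = 0.69315 per h
Dose 1 (305 mg at t=0 h): 305·exp(−0.69315·24) = 0.000 mg/L
Dose 2 (365 mg at t=10 h): 365·exp(−0.69315·14) = 0.022 mg/L
Dose 3 (20 mg at t=20 h): 20·exp(−0.69315·4) = 1.250 mg/L
C(24) = 0.000 + 0.022 + 1.250 = 1.272 mg/L

1.272 mg/L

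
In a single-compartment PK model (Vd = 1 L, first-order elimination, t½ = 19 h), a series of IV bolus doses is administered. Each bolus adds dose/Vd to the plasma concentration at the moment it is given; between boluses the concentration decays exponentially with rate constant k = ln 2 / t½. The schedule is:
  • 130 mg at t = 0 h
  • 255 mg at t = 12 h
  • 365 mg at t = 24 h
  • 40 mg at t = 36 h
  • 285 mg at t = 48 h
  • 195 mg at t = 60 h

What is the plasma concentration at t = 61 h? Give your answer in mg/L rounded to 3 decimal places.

k = ln 2 / 19 = 0.03648 per h
Dose 1 (130 mg at t=0 h): 130·exp(−0.03648·61) = 14.044 mg/L
Dose 2 (255 mg at t=12 h): 255·exp(−0.03648·49) = 42.678 mg/L
Dose 3 (365 mg at t=24 h): 365·exp(−0.03648·37) = 94.640 mg/L
Dose 4 (40 mg at t=36 h): 40·exp(−0.03648·25) = 16.068 mg/L
Dose 5 (285 mg at t=48 h): 285·exp(−0.03648·13) = 177.369 mg/L
Dose 6 (195 mg at t=60 h): 195·exp(−0.03648·1) = 188.014 mg/L
C(61) = 14.044 + 42.678 + 94.640 + 16.068 + 177.369 + 188.014 = 532.813 mg/L

532.813 mg/L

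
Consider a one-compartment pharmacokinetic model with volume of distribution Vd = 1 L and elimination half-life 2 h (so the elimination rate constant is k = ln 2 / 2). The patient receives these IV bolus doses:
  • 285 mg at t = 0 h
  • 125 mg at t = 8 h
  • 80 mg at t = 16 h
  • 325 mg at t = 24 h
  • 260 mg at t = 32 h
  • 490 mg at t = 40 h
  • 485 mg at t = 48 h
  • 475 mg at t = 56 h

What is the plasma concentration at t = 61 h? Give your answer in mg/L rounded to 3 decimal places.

89.678 mg/L

k = ln 2 / 2 = 0.34657 per h
Dose 1 (285 mg at t=0 h): 285·exp(−0.34657·61) = 0.000 mg/L
Dose 2 (125 mg at t=8 h): 125·exp(−0.34657·53) = 0.000 mg/L
Dose 3 (80 mg at t=16 h): 80·exp(−0.34657·45) = 0.000 mg/L
Dose 4 (325 mg at t=24 h): 325·exp(−0.34657·37) = 0.001 mg/L
Dose 5 (260 mg at t=32 h): 260·exp(−0.34657·29) = 0.011 mg/L
Dose 6 (490 mg at t=40 h): 490·exp(−0.34657·21) = 0.338 mg/L
Dose 7 (485 mg at t=48 h): 485·exp(−0.34657·13) = 5.359 mg/L
Dose 8 (475 mg at t=56 h): 475·exp(−0.34657·5) = 83.969 mg/L
C(61) = 0.000 + 0.000 + 0.000 + 0.001 + 0.011 + 0.338 + 5.359 + 83.969 = 89.678 mg/L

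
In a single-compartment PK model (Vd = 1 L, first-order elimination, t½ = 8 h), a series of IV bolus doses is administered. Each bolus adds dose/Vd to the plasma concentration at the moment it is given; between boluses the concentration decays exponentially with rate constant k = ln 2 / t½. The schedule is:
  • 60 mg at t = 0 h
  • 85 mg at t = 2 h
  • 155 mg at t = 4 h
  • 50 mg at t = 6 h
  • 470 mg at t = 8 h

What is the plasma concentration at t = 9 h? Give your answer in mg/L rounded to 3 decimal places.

k = ln 2 / 8 = 0.08664 per h
Dose 1 (60 mg at t=0 h): 60·exp(−0.08664·9) = 27.510 mg/L
Dose 2 (85 mg at t=2 h): 85·exp(−0.08664·7) = 46.347 mg/L
Dose 3 (155 mg at t=4 h): 155·exp(−0.08664·5) = 100.505 mg/L
Dose 4 (50 mg at t=6 h): 50·exp(−0.08664·3) = 38.555 mg/L
Dose 5 (470 mg at t=8 h): 470·exp(−0.08664·1) = 430.992 mg/L
C(9) = 27.510 + 46.347 + 100.505 + 38.555 + 430.992 = 643.909 mg/L

643.909 mg/L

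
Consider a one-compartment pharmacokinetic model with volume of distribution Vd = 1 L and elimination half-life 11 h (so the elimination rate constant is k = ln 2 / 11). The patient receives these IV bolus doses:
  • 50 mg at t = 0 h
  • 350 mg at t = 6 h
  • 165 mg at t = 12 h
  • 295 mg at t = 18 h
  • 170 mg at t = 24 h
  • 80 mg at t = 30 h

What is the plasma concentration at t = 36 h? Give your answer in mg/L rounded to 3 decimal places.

323.908 mg/L

k = ln 2 / 11 = 0.06301 per h
Dose 1 (50 mg at t=0 h): 50·exp(−0.06301·36) = 5.173 mg/L
Dose 2 (350 mg at t=6 h): 350·exp(−0.06301·30) = 52.854 mg/L
Dose 3 (165 mg at t=12 h): 165·exp(−0.06301·24) = 36.366 mg/L
Dose 4 (295 mg at t=18 h): 295·exp(−0.06301·18) = 94.892 mg/L
Dose 5 (170 mg at t=24 h): 170·exp(−0.06301·12) = 79.809 mg/L
Dose 6 (80 mg at t=30 h): 80·exp(−0.06301·6) = 54.814 mg/L
C(36) = 5.173 + 52.854 + 36.366 + 94.892 + 79.809 + 54.814 = 323.908 mg/L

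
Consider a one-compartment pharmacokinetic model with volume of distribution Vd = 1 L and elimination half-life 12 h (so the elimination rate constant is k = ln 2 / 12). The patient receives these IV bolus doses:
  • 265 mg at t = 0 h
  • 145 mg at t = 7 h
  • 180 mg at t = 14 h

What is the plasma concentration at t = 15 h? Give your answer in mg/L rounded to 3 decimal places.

k = ln 2 / 12 = 0.05776 per h
Dose 1 (265 mg at t=0 h): 265·exp(−0.05776·15) = 111.419 mg/L
Dose 2 (145 mg at t=7 h): 145·exp(−0.05776·8) = 91.344 mg/L
Dose 3 (180 mg at t=14 h): 180·exp(−0.05776·1) = 169.897 mg/L
C(15) = 111.419 + 91.344 + 169.897 = 372.660 mg/L

372.660 mg/L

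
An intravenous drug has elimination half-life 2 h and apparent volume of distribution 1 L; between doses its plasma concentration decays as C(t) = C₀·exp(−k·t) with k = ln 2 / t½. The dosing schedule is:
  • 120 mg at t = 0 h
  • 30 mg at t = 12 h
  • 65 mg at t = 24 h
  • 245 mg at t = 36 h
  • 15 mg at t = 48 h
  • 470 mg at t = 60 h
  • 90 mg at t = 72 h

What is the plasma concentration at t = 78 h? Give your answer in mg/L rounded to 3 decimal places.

12.169 mg/L

k = ln 2 / 2 = 0.34657 per h
Dose 1 (120 mg at t=0 h): 120·exp(−0.34657·78) = 0.000 mg/L
Dose 2 (30 mg at t=12 h): 30·exp(−0.34657·66) = 0.000 mg/L
Dose 3 (65 mg at t=24 h): 65·exp(−0.34657·54) = 0.000 mg/L
Dose 4 (245 mg at t=36 h): 245·exp(−0.34657·42) = 0.000 mg/L
Dose 5 (15 mg at t=48 h): 15·exp(−0.34657·30) = 0.000 mg/L
Dose 6 (470 mg at t=60 h): 470·exp(−0.34657·18) = 0.918 mg/L
Dose 7 (90 mg at t=72 h): 90·exp(−0.34657·6) = 11.250 mg/L
C(78) = 0.000 + 0.000 + 0.000 + 0.000 + 0.000 + 0.918 + 11.250 = 12.169 mg/L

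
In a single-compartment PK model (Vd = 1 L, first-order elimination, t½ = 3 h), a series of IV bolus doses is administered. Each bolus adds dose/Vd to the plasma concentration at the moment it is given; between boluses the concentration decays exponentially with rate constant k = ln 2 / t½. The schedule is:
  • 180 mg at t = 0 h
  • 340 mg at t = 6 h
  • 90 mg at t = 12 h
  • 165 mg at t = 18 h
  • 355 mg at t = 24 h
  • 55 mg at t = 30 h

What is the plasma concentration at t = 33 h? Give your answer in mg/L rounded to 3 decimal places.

78.486 mg/L

k = ln 2 / 3 = 0.23105 per h
Dose 1 (180 mg at t=0 h): 180·exp(−0.23105·33) = 0.088 mg/L
Dose 2 (340 mg at t=6 h): 340·exp(−0.23105·27) = 0.664 mg/L
Dose 3 (90 mg at t=12 h): 90·exp(−0.23105·21) = 0.703 mg/L
Dose 4 (165 mg at t=18 h): 165·exp(−0.23105·15) = 5.156 mg/L
Dose 5 (355 mg at t=24 h): 355·exp(−0.23105·9) = 44.375 mg/L
Dose 6 (55 mg at t=30 h): 55·exp(−0.23105·3) = 27.500 mg/L
C(33) = 0.088 + 0.664 + 0.703 + 5.156 + 44.375 + 27.500 = 78.486 mg/L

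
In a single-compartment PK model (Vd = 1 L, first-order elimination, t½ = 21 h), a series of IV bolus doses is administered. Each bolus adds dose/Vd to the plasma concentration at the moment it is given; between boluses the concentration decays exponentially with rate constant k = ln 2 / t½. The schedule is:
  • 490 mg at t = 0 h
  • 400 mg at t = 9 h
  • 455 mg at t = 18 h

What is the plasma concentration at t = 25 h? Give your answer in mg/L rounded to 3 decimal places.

811.718 mg/L

k = ln 2 / 21 = 0.03301 per h
Dose 1 (490 mg at t=0 h): 490·exp(−0.03301·25) = 214.698 mg/L
Dose 2 (400 mg at t=9 h): 400·exp(−0.03301·16) = 235.887 mg/L
Dose 3 (455 mg at t=18 h): 455·exp(−0.03301·7) = 361.134 mg/L
C(25) = 214.698 + 235.887 + 361.134 = 811.718 mg/L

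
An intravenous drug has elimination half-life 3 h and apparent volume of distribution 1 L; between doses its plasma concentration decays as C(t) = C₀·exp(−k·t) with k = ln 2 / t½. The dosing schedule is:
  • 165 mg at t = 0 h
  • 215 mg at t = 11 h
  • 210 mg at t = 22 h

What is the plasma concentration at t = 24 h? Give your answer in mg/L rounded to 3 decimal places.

k = ln 2 / 3 = 0.23105 per h
Dose 1 (165 mg at t=0 h): 165·exp(−0.23105·24) = 0.645 mg/L
Dose 2 (215 mg at t=11 h): 215·exp(−0.23105·13) = 10.665 mg/L
Dose 3 (210 mg at t=22 h): 210·exp(−0.23105·2) = 132.292 mg/L
C(24) = 0.645 + 10.665 + 132.292 = 143.602 mg/L

143.602 mg/L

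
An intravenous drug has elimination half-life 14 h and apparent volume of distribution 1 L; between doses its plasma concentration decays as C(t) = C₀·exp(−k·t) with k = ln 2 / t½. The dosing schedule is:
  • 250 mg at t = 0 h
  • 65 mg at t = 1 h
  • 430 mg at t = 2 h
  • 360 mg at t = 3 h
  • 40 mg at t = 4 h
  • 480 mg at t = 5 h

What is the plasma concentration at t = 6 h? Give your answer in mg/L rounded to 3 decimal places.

1392.592 mg/L

k = ln 2 / 14 = 0.04951 per h
Dose 1 (250 mg at t=0 h): 250·exp(−0.04951·6) = 185.749 mg/L
Dose 2 (65 mg at t=1 h): 65·exp(−0.04951·5) = 50.746 mg/L
Dose 3 (430 mg at t=2 h): 430·exp(−0.04951·4) = 352.744 mg/L
Dose 4 (360 mg at t=3 h): 360·exp(−0.04951·3) = 310.310 mg/L
Dose 5 (40 mg at t=4 h): 40·exp(−0.04951·2) = 36.229 mg/L
Dose 6 (480 mg at t=5 h): 480·exp(−0.04951·1) = 456.814 mg/L
C(6) = 185.749 + 50.746 + 352.744 + 310.310 + 36.229 + 456.814 = 1392.592 mg/L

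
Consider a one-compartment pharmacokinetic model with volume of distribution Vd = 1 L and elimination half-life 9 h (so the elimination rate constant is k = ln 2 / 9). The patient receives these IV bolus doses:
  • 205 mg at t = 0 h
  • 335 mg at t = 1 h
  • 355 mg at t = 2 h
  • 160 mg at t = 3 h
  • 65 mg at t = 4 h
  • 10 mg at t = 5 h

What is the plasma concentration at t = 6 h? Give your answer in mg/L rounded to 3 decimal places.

809.924 mg/L

k = ln 2 / 9 = 0.07702 per h
Dose 1 (205 mg at t=0 h): 205·exp(−0.07702·6) = 129.142 mg/L
Dose 2 (335 mg at t=1 h): 335·exp(−0.07702·5) = 227.932 mg/L
Dose 3 (355 mg at t=2 h): 355·exp(−0.07702·4) = 260.878 mg/L
Dose 4 (160 mg at t=3 h): 160·exp(−0.07702·3) = 126.992 mg/L
Dose 5 (65 mg at t=4 h): 65·exp(−0.07702·2) = 55.721 mg/L
Dose 6 (10 mg at t=5 h): 10·exp(−0.07702·1) = 9.259 mg/L
C(6) = 129.142 + 227.932 + 260.878 + 126.992 + 55.721 + 9.259 = 809.924 mg/L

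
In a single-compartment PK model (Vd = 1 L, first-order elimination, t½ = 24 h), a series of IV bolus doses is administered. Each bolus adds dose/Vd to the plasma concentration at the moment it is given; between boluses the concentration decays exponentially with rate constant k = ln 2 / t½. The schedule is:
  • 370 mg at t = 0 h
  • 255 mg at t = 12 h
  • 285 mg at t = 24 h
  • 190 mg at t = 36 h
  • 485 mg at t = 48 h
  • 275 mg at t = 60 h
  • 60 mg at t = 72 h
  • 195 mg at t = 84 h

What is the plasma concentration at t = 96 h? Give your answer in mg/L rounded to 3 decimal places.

501.240 mg/L

k = ln 2 / 24 = 0.02888 per h
Dose 1 (370 mg at t=0 h): 370·exp(−0.02888·96) = 23.125 mg/L
Dose 2 (255 mg at t=12 h): 255·exp(−0.02888·84) = 22.539 mg/L
Dose 3 (285 mg at t=24 h): 285·exp(−0.02888·72) = 35.625 mg/L
Dose 4 (190 mg at t=36 h): 190·exp(−0.02888·60) = 33.588 mg/L
Dose 5 (485 mg at t=48 h): 485·exp(−0.02888·48) = 121.250 mg/L
Dose 6 (275 mg at t=60 h): 275·exp(−0.02888·36) = 97.227 mg/L
Dose 7 (60 mg at t=72 h): 60·exp(−0.02888·24) = 30.000 mg/L
Dose 8 (195 mg at t=84 h): 195·exp(−0.02888·12) = 137.886 mg/L
C(96) = 23.125 + 22.539 + 35.625 + 33.588 + 121.250 + 97.227 + 30.000 + 137.886 = 501.240 mg/L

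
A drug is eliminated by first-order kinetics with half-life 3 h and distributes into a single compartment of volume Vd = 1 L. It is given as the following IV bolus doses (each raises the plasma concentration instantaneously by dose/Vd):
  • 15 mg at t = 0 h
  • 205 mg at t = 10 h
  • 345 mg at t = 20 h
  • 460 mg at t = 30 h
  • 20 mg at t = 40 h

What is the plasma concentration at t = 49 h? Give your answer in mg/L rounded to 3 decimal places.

8.654 mg/L

k = ln 2 / 3 = 0.23105 per h
Dose 1 (15 mg at t=0 h): 15·exp(−0.23105·49) = 0.000 mg/L
Dose 2 (205 mg at t=10 h): 205·exp(−0.23105·39) = 0.025 mg/L
Dose 3 (345 mg at t=20 h): 345·exp(−0.23105·29) = 0.424 mg/L
Dose 4 (460 mg at t=30 h): 460·exp(−0.23105·19) = 5.705 mg/L
Dose 5 (20 mg at t=40 h): 20·exp(−0.23105·9) = 2.500 mg/L
C(49) = 0.000 + 0.025 + 0.424 + 5.705 + 2.500 = 8.654 mg/L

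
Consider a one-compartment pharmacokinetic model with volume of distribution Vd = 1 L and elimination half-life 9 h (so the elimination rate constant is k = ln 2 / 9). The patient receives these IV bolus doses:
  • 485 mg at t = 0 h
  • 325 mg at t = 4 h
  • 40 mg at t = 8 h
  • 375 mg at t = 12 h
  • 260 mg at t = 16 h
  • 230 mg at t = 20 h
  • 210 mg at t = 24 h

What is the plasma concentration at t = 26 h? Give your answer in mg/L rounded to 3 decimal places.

k = ln 2 / 9 = 0.07702 per h
Dose 1 (485 mg at t=0 h): 485·exp(−0.07702·26) = 65.479 mg/L
Dose 2 (325 mg at t=4 h): 325·exp(−0.07702·22) = 59.708 mg/L
Dose 3 (40 mg at t=8 h): 40·exp(−0.07702·18) = 10.000 mg/L
Dose 4 (375 mg at t=12 h): 375·exp(−0.07702·14) = 127.574 mg/L
Dose 5 (260 mg at t=16 h): 260·exp(−0.07702·10) = 120.364 mg/L
Dose 6 (230 mg at t=20 h): 230·exp(−0.07702·6) = 144.891 mg/L
Dose 7 (210 mg at t=24 h): 210·exp(−0.07702·2) = 180.021 mg/L
C(26) = 65.479 + 59.708 + 10.000 + 127.574 + 120.364 + 144.891 + 180.021 = 708.037 mg/L

708.037 mg/L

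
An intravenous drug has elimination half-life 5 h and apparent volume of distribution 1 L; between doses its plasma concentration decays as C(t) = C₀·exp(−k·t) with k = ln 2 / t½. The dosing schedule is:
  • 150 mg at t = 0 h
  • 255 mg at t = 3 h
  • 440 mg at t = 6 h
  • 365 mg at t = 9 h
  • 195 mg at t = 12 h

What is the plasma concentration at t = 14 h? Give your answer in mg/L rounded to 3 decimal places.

552.464 mg/L

k = ln 2 / 5 = 0.13863 per h
Dose 1 (150 mg at t=0 h): 150·exp(−0.13863·14) = 21.538 mg/L
Dose 2 (255 mg at t=3 h): 255·exp(−0.13863·11) = 55.498 mg/L
Dose 3 (440 mg at t=6 h): 440·exp(−0.13863·8) = 145.146 mg/L
Dose 4 (365 mg at t=9 h): 365·exp(−0.13863·5) = 182.500 mg/L
Dose 5 (195 mg at t=12 h): 195·exp(−0.13863·2) = 147.782 mg/L
C(14) = 21.538 + 55.498 + 145.146 + 182.500 + 147.782 = 552.464 mg/L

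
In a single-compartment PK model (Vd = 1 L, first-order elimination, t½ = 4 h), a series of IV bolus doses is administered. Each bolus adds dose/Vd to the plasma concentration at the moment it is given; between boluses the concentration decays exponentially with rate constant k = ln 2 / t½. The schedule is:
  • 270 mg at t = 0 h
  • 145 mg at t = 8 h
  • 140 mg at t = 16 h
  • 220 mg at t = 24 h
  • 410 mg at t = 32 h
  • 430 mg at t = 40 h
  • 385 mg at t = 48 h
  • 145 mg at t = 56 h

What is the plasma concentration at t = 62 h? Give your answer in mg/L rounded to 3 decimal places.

97.432 mg/L

k = ln 2 / 4 = 0.17329 per h
Dose 1 (270 mg at t=0 h): 270·exp(−0.17329·62) = 0.006 mg/L
Dose 2 (145 mg at t=8 h): 145·exp(−0.17329·54) = 0.013 mg/L
Dose 3 (140 mg at t=16 h): 140·exp(−0.17329·46) = 0.048 mg/L
Dose 4 (220 mg at t=24 h): 220·exp(−0.17329·38) = 0.304 mg/L
Dose 5 (410 mg at t=32 h): 410·exp(−0.17329·30) = 2.265 mg/L
Dose 6 (430 mg at t=40 h): 430·exp(−0.17329·22) = 9.502 mg/L
Dose 7 (385 mg at t=48 h): 385·exp(−0.17329·14) = 34.030 mg/L
Dose 8 (145 mg at t=56 h): 145·exp(−0.17329·6) = 51.265 mg/L
C(62) = 0.006 + 0.013 + 0.048 + 0.304 + 2.265 + 9.502 + 34.030 + 51.265 = 97.432 mg/L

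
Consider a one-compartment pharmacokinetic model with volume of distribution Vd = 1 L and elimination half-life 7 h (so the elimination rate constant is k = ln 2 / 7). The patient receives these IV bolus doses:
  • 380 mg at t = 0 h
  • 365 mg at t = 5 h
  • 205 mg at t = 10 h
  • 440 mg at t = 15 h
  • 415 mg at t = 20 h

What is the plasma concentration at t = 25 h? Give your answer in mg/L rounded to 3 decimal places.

k = ln 2 / 7 = 0.09902 per h
Dose 1 (380 mg at t=0 h): 380·exp(−0.09902·25) = 31.965 mg/L
Dose 2 (365 mg at t=5 h): 365·exp(−0.09902·20) = 50.374 mg/L
Dose 3 (205 mg at t=10 h): 205·exp(−0.09902·15) = 46.418 mg/L
Dose 4 (440 mg at t=15 h): 440·exp(−0.09902·10) = 163.459 mg/L
Dose 5 (415 mg at t=20 h): 415·exp(−0.09902·5) = 252.945 mg/L
C(25) = 31.965 + 50.374 + 46.418 + 163.459 + 252.945 = 545.162 mg/L

545.162 mg/L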